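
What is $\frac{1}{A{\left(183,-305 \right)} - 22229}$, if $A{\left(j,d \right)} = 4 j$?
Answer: $- \frac{1}{21497} \approx -4.6518 \cdot 10^{-5}$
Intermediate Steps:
$\frac{1}{A{\left(183,-305 \right)} - 22229} = \frac{1}{4 \cdot 183 - 22229} = \frac{1}{732 - 22229} = \frac{1}{-21497} = - \frac{1}{21497}$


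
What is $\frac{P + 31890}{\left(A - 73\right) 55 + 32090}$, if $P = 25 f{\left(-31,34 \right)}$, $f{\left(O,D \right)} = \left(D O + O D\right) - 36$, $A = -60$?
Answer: $- \frac{4342}{4955} \approx -0.87629$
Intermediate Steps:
$f{\left(O,D \right)} = -36 + 2 D O$ ($f{\left(O,D \right)} = \left(D O + D O\right) - 36 = 2 D O - 36 = -36 + 2 D O$)
$P = -53600$ ($P = 25 \left(-36 + 2 \cdot 34 \left(-31\right)\right) = 25 \left(-36 - 2108\right) = 25 \left(-2144\right) = -53600$)
$\frac{P + 31890}{\left(A - 73\right) 55 + 32090} = \frac{-53600 + 31890}{\left(-60 - 73\right) 55 + 32090} = - \frac{21710}{\left(-133\right) 55 + 32090} = - \frac{21710}{-7315 + 32090} = - \frac{21710}{24775} = \left(-21710\right) \frac{1}{24775} = - \frac{4342}{4955}$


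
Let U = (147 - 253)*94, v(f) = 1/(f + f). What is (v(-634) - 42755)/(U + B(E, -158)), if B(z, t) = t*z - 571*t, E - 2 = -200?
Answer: -7744763/20204312 ≈ -0.38332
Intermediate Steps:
E = -198 (E = 2 - 200 = -198)
v(f) = 1/(2*f)
B(z, t) = -571*t + t*z
U = -9964 (U = -106*94 = -9964)
(v(-634) - 42755)/(U + B(E, -158)) = ((½)/(-634) - 42755)/(-9964 - 158*(-571 - 198)) = ((½)*(-1/634) - 42755)/(-9964 - 158*(-769)) = (-1/1268 - 42755)/(-9964 + 121502) = -54213341/1268/111538 = -54213341/1268*1/111538 = -7744763/20204312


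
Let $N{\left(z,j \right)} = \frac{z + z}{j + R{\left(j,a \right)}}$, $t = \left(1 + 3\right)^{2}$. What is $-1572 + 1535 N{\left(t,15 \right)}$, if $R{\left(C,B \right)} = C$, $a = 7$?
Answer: $\frac{196}{3} \approx 65.333$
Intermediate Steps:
$t = 16$ ($t = 4^{2} = 16$)
$N{\left(z,j \right)} = \frac{z}{j}$ ($N{\left(z,j \right)} = \frac{z + z}{j + j} = \frac{2 z}{2 j} = 2 z \frac{1}{2 j} = \frac{z}{j}$)
$-1572 + 1535 N{\left(t,15 \right)} = -1572 + 1535 \cdot \frac{16}{15} = -1572 + \frac{4912}{3} = \frac{196}{3}$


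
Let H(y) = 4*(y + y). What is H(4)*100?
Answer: 3200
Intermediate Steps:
H(y) = 8*y (H(y) = 4*(2*y) = 8*y)
H(4)*100 = (8*4)*100 = 32*100 = 3200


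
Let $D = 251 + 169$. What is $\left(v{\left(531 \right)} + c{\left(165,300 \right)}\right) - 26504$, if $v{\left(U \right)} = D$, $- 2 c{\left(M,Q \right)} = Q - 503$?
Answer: $- \frac{51965}{2} \approx -25983.0$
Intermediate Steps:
$D = 420$
$c{\left(M,Q \right)} = \frac{503}{2} - \frac{Q}{2}$ ($c{\left(M,Q \right)} = - \frac{Q - 503}{2} = - \frac{-503 + Q}{2} = \frac{503}{2} - \frac{Q}{2}$)
$v{\left(U \right)} = 420$
$\left(v{\left(531 \right)} + c{\left(165,300 \right)}\right) - 26504 = \left(420 + \left(\frac{503}{2} - 150\right)\right) - 26504 = \left(420 + \left(\frac{503}{2} - 150\right)\right) + \left(-113666 + 87162\right) = \left(420 + \frac{203}{2}\right) - 26504 = \frac{1043}{2} - 26504 = - \frac{51965}{2}$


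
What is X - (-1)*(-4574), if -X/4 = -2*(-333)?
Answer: -7238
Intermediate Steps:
X = -2664 (X = -(-8)*(-333) = -4*666 = -2664)
X - (-1)*(-4574) = -2664 - (-1)*(-4574) = -2664 - 1*4574 = -2664 - 4574 = -7238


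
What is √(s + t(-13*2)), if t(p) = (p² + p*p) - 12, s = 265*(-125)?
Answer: I*√31785 ≈ 178.28*I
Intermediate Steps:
s = -33125
t(p) = -12 + 2*p² (t(p) = (p² + p²) - 12 = 2*p² - 12 = -12 + 2*p²)
√(s + t(-13*2)) = √(-33125 + (-12 + 2*(-13*2)²)) = √(-33125 + (-12 + 2*(-26)²)) = √(-33125 + (-12 + 2*676)) = √(-33125 + (-12 + 1352)) = √(-33125 + 1340) = √(-31785) = I*√31785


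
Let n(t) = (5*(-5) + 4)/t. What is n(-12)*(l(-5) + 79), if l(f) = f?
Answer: 259/2 ≈ 129.50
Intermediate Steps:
n(t) = -21/t (n(t) = (-25 + 4)/t = -21/t)
n(-12)*(l(-5) + 79) = (-21/(-12))*(-5 + 79) = -21*(-1/12)*74 = (7/4)*74 = 259/2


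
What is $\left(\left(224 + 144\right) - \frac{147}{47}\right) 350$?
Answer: $\frac{6002150}{47} \approx 1.2771 \cdot 10^{5}$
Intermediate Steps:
$\left(\left(224 + 144\right) - \frac{147}{47}\right) 350 = \left(368 - \frac{147}{47}\right) 350 = \frac{17149}{47} \cdot 350 = \frac{6002150}{47}$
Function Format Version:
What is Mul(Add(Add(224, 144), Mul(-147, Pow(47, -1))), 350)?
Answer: Rational(6002150, 47) ≈ 1.2771e+5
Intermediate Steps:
Mul(Add(Add(224, 144), Mul(-147, Pow(47, -1))), 350) = Mul(Add(368, Mul(-147, Rational(1, 47))), 350) = Mul(Add(368, Rational(-147, 47)), 350) = Mul(Rational(17149, 47), 350) = Rational(6002150, 47)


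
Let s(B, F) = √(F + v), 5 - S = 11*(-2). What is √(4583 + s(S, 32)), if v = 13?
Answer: √(4583 + 3*√5) ≈ 67.747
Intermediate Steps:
S = 27 (S = 5 - 11*(-2) = 5 - 1*(-22) = 5 + 22 = 27)
s(B, F) = √(13 + F) (s(B, F) = √(F + 13) = √(13 + F))
√(4583 + s(S, 32)) = √(4583 + √(13 + 32)) = √(4583 + √45) = √(4583 + 3*√5)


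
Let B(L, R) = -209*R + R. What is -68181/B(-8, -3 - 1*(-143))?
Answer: 68181/29120 ≈ 2.3414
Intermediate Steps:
B(L, R) = -208*R
-68181/B(-8, -3 - 1*(-143)) = -68181*(-1/(208*(-3 - 1*(-143)))) = -68181*(-1/(208*(-3 + 143))) = -68181/((-208*140)) = -68181/(-29120) = -68181*(-1/29120) = 68181/29120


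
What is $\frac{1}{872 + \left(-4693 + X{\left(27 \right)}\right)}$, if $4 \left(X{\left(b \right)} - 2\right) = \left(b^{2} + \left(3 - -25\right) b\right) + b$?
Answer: $- \frac{1}{3441} \approx -0.00029061$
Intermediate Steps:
$X{\left(b \right)} = 2 + \frac{b^{2}}{4} + \frac{29 b}{4}$ ($X{\left(b \right)} = 2 + \frac{\left(b^{2} + \left(3 - -25\right) b\right) + b}{4} = 2 + \frac{\left(b^{2} + \left(3 + 25\right) b\right) + b}{4} = 2 + \frac{\left(b^{2} + 28 b\right) + b}{4} = 2 + \frac{b^{2} + 29 b}{4} = 2 + \left(\frac{b^{2}}{4} + \frac{29 b}{4}\right) = 2 + \frac{b^{2}}{4} + \frac{29 b}{4}$)
$\frac{1}{872 + \left(-4693 + X{\left(27 \right)}\right)} = \frac{1}{872 + \left(-4693 + \left(2 + \frac{27^{2}}{4} + \frac{29}{4} \cdot 27\right)\right)} = \frac{1}{872 + \left(-4693 + \left(2 + \frac{1}{4} \cdot 729 + \frac{783}{4}\right)\right)} = \frac{1}{872 + \left(-4693 + \left(2 + \frac{729}{4} + \frac{783}{4}\right)\right)} = \frac{1}{872 + \left(-4693 + 380\right)} = \frac{1}{872 - 4313} = \frac{1}{-3441} = - \frac{1}{3441}$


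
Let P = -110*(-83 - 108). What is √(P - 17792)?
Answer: √3218 ≈ 56.727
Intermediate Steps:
P = 21010 (P = -110*(-191) = 21010)
√(P - 17792) = √(21010 - 17792) = √3218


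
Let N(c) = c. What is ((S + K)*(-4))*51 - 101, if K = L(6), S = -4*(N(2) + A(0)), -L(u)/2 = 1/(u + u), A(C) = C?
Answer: 1565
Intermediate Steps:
L(u) = -1/u (L(u) = -2/(u + u) = -2*1/(2*u) = -1/u)
S = -8 (S = -4*(2 + 0) = -4*2 = -8)
K = -⅙ (K = -1/6 = -1*⅙ = -⅙ ≈ -0.16667)
((S + K)*(-4))*51 - 101 = ((-8 - ⅙)*(-4))*51 - 101 = -49/6*(-4)*51 - 101 = (98/3)*51 - 101 = 1666 - 101 = 1565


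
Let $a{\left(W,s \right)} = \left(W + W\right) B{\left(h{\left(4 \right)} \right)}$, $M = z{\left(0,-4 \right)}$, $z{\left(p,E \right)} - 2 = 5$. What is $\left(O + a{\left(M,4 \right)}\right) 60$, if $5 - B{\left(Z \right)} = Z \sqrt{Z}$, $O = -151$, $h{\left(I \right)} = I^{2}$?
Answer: $-58620$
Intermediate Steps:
$z{\left(p,E \right)} = 7$ ($z{\left(p,E \right)} = 2 + 5 = 7$)
$M = 7$
$B{\left(Z \right)} = 5 - Z^{\frac{3}{2}}$ ($B{\left(Z \right)} = 5 - Z \sqrt{Z} = 5 - Z^{\frac{3}{2}}$)
$a{\left(W,s \right)} = - 118 W$ ($a{\left(W,s \right)} = \left(W + W\right) \left(5 - \left(4^{2}\right)^{\frac{3}{2}}\right) = 2 W \left(5 - 16^{\frac{3}{2}}\right) = 2 W \left(5 - 64\right) = 2 W \left(-59\right) = - 118 W$)
$\left(O + a{\left(M,4 \right)}\right) 60 = \left(-151 - 826\right) 60 = \left(-977\right) 60 = -58620$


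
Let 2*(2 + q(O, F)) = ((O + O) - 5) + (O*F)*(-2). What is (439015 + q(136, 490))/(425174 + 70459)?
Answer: 745013/991266 ≈ 0.75158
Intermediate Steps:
q(O, F) = -9/2 + O - F*O (q(O, F) = -2 + (((O + O) - 5) + (O*F)*(-2))/2 = -2 + ((2*O - 5) + (F*O)*(-2))/2 = -2 + ((-5 + 2*O) - 2*F*O)/2 = -2 + (-5 + 2*O - 2*F*O)/2 = -2 + (-5/2 + O - F*O) = -9/2 + O - F*O)
(439015 + q(136, 490))/(425174 + 70459) = (439015 + (-9/2 + 136 - 1*490*136))/(425174 + 70459) = (439015 + (-9/2 + 136 - 66640))/495633 = (439015 - 133017/2)*(1/495633) = (745013/2)*(1/495633) = 745013/991266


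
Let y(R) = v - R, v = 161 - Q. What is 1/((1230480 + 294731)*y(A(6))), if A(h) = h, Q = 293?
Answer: -1/210479118 ≈ -4.7511e-9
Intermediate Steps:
v = -132 (v = 161 - 1*293 = 161 - 293 = -132)
y(R) = -132 - R
1/((1230480 + 294731)*y(A(6))) = 1/((1230480 + 294731)*(-132 - 1*6)) = 1/(1525211*(-132 - 6)) = (1/1525211)/(-138) = (1/1525211)*(-1/138) = -1/210479118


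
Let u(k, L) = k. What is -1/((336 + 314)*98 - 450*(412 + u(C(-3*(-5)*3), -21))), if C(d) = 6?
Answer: 1/124400 ≈ 8.0386e-6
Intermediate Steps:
-1/((336 + 314)*98 - 450*(412 + u(C(-3*(-5)*3), -21))) = -1/((336 + 314)*98 - 450*(412 + 6)) = -1/(650*98 - 450*418) = -1/(63700 - 188100) = -1/(-124400) = -1*(-1/124400) = 1/124400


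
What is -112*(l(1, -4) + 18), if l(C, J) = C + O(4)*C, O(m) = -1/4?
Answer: -2100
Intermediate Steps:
O(m) = -¼ (O(m) = -1*¼ = -¼)
l(C, J) = 3*C/4 (l(C, J) = C - C/4 = 3*C/4)
-112*(l(1, -4) + 18) = -112*((¾)*1 + 18) = -112*(¾ + 18) = -112*75/4 = -2100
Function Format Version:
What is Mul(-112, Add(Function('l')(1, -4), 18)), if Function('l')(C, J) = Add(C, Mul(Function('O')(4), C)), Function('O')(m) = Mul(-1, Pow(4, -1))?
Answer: -2100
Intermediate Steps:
Function('O')(m) = Rational(-1, 4) (Function('O')(m) = Mul(-1, Rational(1, 4)) = Rational(-1, 4))
Function('l')(C, J) = Mul(Rational(3, 4), C) (Function('l')(C, J) = Add(C, Mul(Rational(-1, 4), C)) = Mul(Rational(3, 4), C))
Mul(-112, Add(Function('l')(1, -4), 18)) = Mul(-112, Add(Mul(Rational(3, 4), 1), 18)) = Mul(-112, Add(Rational(3, 4), 18)) = Mul(-112, Rational(75, 4)) = -2100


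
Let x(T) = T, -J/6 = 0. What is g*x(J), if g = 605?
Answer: 0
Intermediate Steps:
J = 0 (J = -6*0 = 0)
g*x(J) = 605*0 = 0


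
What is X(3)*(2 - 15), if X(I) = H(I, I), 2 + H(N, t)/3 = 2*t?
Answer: -156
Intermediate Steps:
H(N, t) = -6 + 6*t (H(N, t) = -6 + 3*(2*t) = -6 + 6*t)
X(I) = -6 + 6*I
X(3)*(2 - 15) = (-6 + 6*3)*(2 - 15) = (-6 + 18)*(-13) = 12*(-13) = -156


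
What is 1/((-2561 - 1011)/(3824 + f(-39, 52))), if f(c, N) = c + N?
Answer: -3837/3572 ≈ -1.0742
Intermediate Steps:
f(c, N) = N + c
1/((-2561 - 1011)/(3824 + f(-39, 52))) = 1/((-2561 - 1011)/(3824 + (52 - 39))) = 1/(-3572/(3824 + 13)) = 1/(-3572/3837) = -3837/3572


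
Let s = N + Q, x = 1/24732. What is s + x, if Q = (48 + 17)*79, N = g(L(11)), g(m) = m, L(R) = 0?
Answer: 126998821/24732 ≈ 5135.0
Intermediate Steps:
x = 1/24732 ≈ 4.0433e-5
N = 0
Q = 5135 (Q = 65*79 = 5135)
s = 5135 (s = 0 + 5135 = 5135)
s + x = 5135 + 1/24732 = 126998821/24732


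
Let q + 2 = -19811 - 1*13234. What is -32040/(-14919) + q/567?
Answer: -22612453/402813 ≈ -56.136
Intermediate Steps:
q = -33047 (q = -2 + (-19811 - 1*13234) = -2 + (-19811 - 13234) = -2 - 33045 = -33047)
-32040/(-14919) + q/567 = -32040/(-14919) - 33047/567 = -32040*(-1/14919) - 33047*1/567 = 10680/4973 - 4721/81 = -22612453/402813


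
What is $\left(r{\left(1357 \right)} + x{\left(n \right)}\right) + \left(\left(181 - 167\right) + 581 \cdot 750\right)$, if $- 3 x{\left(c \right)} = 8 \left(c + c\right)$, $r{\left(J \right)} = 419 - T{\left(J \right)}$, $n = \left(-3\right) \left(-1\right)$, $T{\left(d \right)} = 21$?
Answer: $436146$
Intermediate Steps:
$n = 3$
$r{\left(J \right)} = 398$ ($r{\left(J \right)} = 419 - 21 = 398$)
$x{\left(c \right)} = - \frac{16 c}{3}$ ($x{\left(c \right)} = - \frac{8 \left(c + c\right)}{3} = - \frac{8 \cdot 2 c}{3} = - \frac{16 c}{3}$)
$\left(r{\left(1357 \right)} + x{\left(n \right)}\right) + \left(\left(181 - 167\right) + 581 \cdot 750\right) = \left(398 - 16\right) + \left(\left(181 - 167\right) + 581 \cdot 750\right) = \left(398 - 16\right) + \left(\left(181 - 167\right) + 435750\right) = 382 + \left(14 + 435750\right) = 382 + 435764 = 436146$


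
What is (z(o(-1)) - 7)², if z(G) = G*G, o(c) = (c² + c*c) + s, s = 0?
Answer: 9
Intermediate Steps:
o(c) = 2*c² (o(c) = (c² + c*c) + 0 = (c² + c²) + 0 = 2*c² + 0 = 2*c²)
z(G) = G²
(z(o(-1)) - 7)² = ((2*(-1)²)² - 7)² = ((2*1)² - 7)² = (2² - 7)² = (4 - 7)² = (-3)² = 9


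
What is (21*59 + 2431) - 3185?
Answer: 485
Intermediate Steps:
(21*59 + 2431) - 3185 = (1239 + 2431) - 3185 = 3670 - 3185 = 485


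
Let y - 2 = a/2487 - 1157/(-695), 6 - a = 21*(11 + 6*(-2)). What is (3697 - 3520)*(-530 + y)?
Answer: -53674264464/576155 ≈ -93159.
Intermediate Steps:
a = 27 (a = 6 - 21*(11 + 6*(-2)) = 6 - 21*(11 - 12) = 6 - 21*(-1) = 6 - 1*(-21) = 6 + 21 = 27)
y = 2117718/576155 (y = 2 + (27/2487 - 1157/(-695)) = 2 + (27*(1/2487) - 1157*(-1/695)) = 2 + (9/829 + 1157/695) = 2 + 965408/576155 = 2117718/576155 ≈ 3.6756)
(3697 - 3520)*(-530 + y) = (3697 - 3520)*(-530 + 2117718/576155) = 177*(-303244432/576155) = -53674264464/576155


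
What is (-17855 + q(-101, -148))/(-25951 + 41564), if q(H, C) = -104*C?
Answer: -2463/15613 ≈ -0.15775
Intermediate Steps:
(-17855 + q(-101, -148))/(-25951 + 41564) = (-17855 - 104*(-148))/(-25951 + 41564) = (-17855 + 15392)/15613 = -2463*1/15613 = -2463/15613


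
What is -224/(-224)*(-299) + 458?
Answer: 159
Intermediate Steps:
-224/(-224)*(-299) + 458 = -224*(-1/224)*(-299) + 458 = 1*(-299) + 458 = -299 + 458 = 159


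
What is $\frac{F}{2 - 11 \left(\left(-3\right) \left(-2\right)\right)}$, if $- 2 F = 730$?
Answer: $\frac{365}{64} \approx 5.7031$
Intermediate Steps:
$F = -365$ ($F = \left(- \frac{1}{2}\right) 730 = -365$)
$\frac{F}{2 - 11 \left(\left(-3\right) \left(-2\right)\right)} = - \frac{365}{2 - 11 \left(\left(-3\right) \left(-2\right)\right)} = - \frac{365}{2 - 66} = - \frac{365}{-64} = \left(-365\right) \left(- \frac{1}{64}\right) = \frac{365}{64}$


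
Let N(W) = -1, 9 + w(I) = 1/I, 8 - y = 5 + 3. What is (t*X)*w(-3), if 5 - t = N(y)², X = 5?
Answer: -560/3 ≈ -186.67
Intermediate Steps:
y = 0 (y = 8 - (5 + 3) = 8 - 1*8 = 8 - 8 = 0)
w(I) = -9 + 1/I
t = 4 (t = 5 - 1*(-1)² = 5 - 1*1 = 5 - 1 = 4)
(t*X)*w(-3) = (4*5)*(-9 + 1/(-3)) = 20*(-9 - ⅓) = 20*(-28/3) = -560/3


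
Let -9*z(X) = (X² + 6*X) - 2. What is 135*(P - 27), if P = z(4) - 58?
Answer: -12045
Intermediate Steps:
z(X) = 2/9 - 2*X/3 - X²/9 (z(X) = -((X² + 6*X) - 2)/9 = -(-2 + X² + 6*X)/9 = 2/9 - 2*X/3 - X²/9)
P = -560/9 (P = (2/9 - ⅔*4 - ⅑*4²) - 58 = (2/9 - 8/3 - ⅑*16) - 58 = (2/9 - 8/3 - 16/9) - 58 = -38/9 - 58 = -560/9 ≈ -62.222)
135*(P - 27) = 135*(-560/9 - 27) = 135*(-803/9) = -12045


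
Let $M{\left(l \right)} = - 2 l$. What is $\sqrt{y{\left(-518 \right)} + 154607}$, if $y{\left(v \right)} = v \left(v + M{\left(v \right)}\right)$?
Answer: $i \sqrt{113717} \approx 337.22 i$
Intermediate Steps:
$y{\left(v \right)} = - v^{2}$ ($y{\left(v \right)} = v \left(v - 2 v\right) = v \left(- v\right) = - v^{2}$)
$\sqrt{y{\left(-518 \right)} + 154607} = \sqrt{- \left(-518\right)^{2} + 154607} = \sqrt{\left(-1\right) 268324 + 154607} = \sqrt{-268324 + 154607} = \sqrt{-113717} = i \sqrt{113717}$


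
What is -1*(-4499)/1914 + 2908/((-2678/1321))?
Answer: -333660065/232986 ≈ -1432.1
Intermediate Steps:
-1*(-4499)/1914 + 2908/((-2678/1321)) = 4499*(1/1914) + 2908/((-2678*1/1321)) = 409/174 + 2908/(-2678/1321) = 409/174 + 2908*(-1321/2678) = 409/174 - 1920734/1339 = -333660065/232986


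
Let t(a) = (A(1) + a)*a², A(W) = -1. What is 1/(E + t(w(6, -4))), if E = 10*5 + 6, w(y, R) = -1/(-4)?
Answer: 64/3581 ≈ 0.017872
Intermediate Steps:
w(y, R) = ¼ (w(y, R) = -1*(-¼) = ¼)
E = 56 (E = 50 + 6 = 56)
t(a) = a²*(-1 + a) (t(a) = (-1 + a)*a² = a²*(-1 + a))
1/(E + t(w(6, -4))) = 1/(56 + (¼)²*(-1 + ¼)) = 1/(56 + (1/16)*(-¾)) = 1/(56 - 3/64) = 1/(3581/64) = 64/3581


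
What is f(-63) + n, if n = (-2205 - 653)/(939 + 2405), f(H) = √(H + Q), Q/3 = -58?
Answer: -1429/1672 + I*√237 ≈ -0.85466 + 15.395*I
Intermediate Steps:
Q = -174 (Q = 3*(-58) = -174)
f(H) = √(-174 + H) (f(H) = √(H - 174) = √(-174 + H))
n = -1429/1672 (n = -2858/3344 = -2858*1/3344 = -1429/1672 ≈ -0.85466)
f(-63) + n = √(-174 - 63) - 1429/1672 = √(-237) - 1429/1672 = I*√237 - 1429/1672 = -1429/1672 + I*√237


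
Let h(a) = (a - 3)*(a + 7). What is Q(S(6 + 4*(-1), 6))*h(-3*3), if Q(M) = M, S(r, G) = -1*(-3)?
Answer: 72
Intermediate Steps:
S(r, G) = 3
h(a) = (-3 + a)*(7 + a)
Q(S(6 + 4*(-1), 6))*h(-3*3) = 3*(-21 + (-3*3)**2 + 4*(-3*3)) = 3*(-21 + (-9)**2 + 4*(-9)) = 3*(-21 + 81 - 36) = 3*24 = 72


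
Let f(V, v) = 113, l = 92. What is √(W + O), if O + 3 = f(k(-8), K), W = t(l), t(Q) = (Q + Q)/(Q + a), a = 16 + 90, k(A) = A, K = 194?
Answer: 17*√418/33 ≈ 10.532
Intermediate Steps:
a = 106
t(Q) = 2*Q/(106 + Q) (t(Q) = (Q + Q)/(Q + 106) = (2*Q)/(106 + Q) = 2*Q/(106 + Q))
W = 92/99 (W = 2*92/(106 + 92) = 2*92/198 = 2*92*(1/198) = 92/99 ≈ 0.92929)
O = 110 (O = -3 + 113 = 110)
√(W + O) = √(92/99 + 110) = √(10982/99) = 17*√418/33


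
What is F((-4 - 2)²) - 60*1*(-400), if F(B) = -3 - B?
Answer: 23961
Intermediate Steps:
F((-4 - 2)²) - 60*1*(-400) = (-3 - (-4 - 2)²) - 60*1*(-400) = (-3 - 1*(-6)²) - 60*(-400) = (-3 - 1*36) + 24000 = (-3 - 36) + 24000 = -39 + 24000 = 23961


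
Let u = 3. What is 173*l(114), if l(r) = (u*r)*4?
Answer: 236664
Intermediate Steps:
l(r) = 12*r (l(r) = (3*r)*4 = 12*r)
173*l(114) = 173*(12*114) = 173*1368 = 236664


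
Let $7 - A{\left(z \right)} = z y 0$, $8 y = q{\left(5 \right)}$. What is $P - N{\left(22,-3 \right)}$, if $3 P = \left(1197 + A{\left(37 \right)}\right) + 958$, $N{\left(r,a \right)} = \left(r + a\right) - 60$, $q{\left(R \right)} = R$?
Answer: $\frac{2285}{3} \approx 761.67$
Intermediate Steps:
$y = \frac{5}{8}$ ($y = \frac{1}{8} \cdot 5 = \frac{5}{8} \approx 0.625$)
$A{\left(z \right)} = 7$ ($A{\left(z \right)} = 7 - z \frac{5}{8} \cdot 0 = 7 - \frac{5 z}{8} \cdot 0 = 7 - 0 = 7 + 0 = 7$)
$N{\left(r,a \right)} = -60 + a + r$ ($N{\left(r,a \right)} = \left(a + r\right) - 60 = -60 + a + r$)
$P = \frac{2162}{3}$ ($P = \frac{\left(1197 + 7\right) + 958}{3} = \frac{1204 + 958}{3} = \frac{1}{3} \cdot 2162 = \frac{2162}{3} \approx 720.67$)
$P - N{\left(22,-3 \right)} = \frac{2162}{3} - \left(-60 - 3 + 22\right) = \frac{2162}{3} - -41 = \frac{2162}{3} + 41 = \frac{2285}{3}$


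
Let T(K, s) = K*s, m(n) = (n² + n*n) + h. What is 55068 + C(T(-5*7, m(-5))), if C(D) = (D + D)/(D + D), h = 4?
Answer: 55069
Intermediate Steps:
m(n) = 4 + 2*n² (m(n) = (n² + n*n) + 4 = (n² + n²) + 4 = 2*n² + 4 = 4 + 2*n²)
C(D) = 1 (C(D) = (2*D)/((2*D)) = (2*D)*(1/(2*D)) = 1)
55068 + C(T(-5*7, m(-5))) = 55068 + 1 = 55069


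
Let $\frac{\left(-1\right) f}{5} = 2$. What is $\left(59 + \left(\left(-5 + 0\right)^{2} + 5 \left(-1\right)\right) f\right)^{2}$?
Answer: $19881$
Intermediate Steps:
$f = -10$ ($f = \left(-5\right) 2 = -10$)
$\left(59 + \left(\left(-5 + 0\right)^{2} + 5 \left(-1\right)\right) f\right)^{2} = \left(59 + \left(\left(-5 + 0\right)^{2} + 5 \left(-1\right)\right) \left(-10\right)\right)^{2} = \left(59 + \left(\left(-5\right)^{2} - 5\right) \left(-10\right)\right)^{2} = \left(59 + \left(25 - 5\right) \left(-10\right)\right)^{2} = \left(59 + 20 \left(-10\right)\right)^{2} = \left(59 - 200\right)^{2} = \left(-141\right)^{2} = 19881$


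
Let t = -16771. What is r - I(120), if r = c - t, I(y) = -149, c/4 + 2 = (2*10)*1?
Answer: 16992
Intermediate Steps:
c = 72 (c = -8 + 4*((2*10)*1) = -8 + 4*(20*1) = -8 + 4*20 = -8 + 80 = 72)
r = 16843 (r = 72 - 1*(-16771) = 72 + 16771 = 16843)
r - I(120) = 16843 - 1*(-149) = 16843 + 149 = 16992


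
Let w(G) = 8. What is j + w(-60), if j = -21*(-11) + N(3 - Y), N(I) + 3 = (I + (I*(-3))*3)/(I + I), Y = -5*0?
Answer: 232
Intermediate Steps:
Y = 0
N(I) = -7 (N(I) = -3 + (I + (I*(-3))*3)/(I + I) = -3 + (I - 3*I*3)/((2*I)) = -3 + (I - 9*I)*(1/(2*I)) = -3 + (-8*I)*(1/(2*I)) = -3 - 4 = -7)
j = 224 (j = -21*(-11) - 7 = 231 - 7 = 224)
j + w(-60) = 224 + 8 = 232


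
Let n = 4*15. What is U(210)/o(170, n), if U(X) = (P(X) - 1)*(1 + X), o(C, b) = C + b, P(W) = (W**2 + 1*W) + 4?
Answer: 9350043/230 ≈ 40652.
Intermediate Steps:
n = 60
P(W) = 4 + W + W**2 (P(W) = (W**2 + W) + 4 = (W + W**2) + 4 = 4 + W + W**2)
U(X) = (1 + X)*(3 + X + X**2) (U(X) = ((4 + X + X**2) - 1)*(1 + X) = (3 + X + X**2)*(1 + X) = (1 + X)*(3 + X + X**2))
U(210)/o(170, n) = (3 + 210**2 + 210*(4 + 210 + 210**2))/(170 + 60) = (3 + 44100 + 210*(4 + 210 + 44100))/230 = (3 + 44100 + 210*44314)*(1/230) = (3 + 44100 + 9305940)*(1/230) = 9350043*(1/230) = 9350043/230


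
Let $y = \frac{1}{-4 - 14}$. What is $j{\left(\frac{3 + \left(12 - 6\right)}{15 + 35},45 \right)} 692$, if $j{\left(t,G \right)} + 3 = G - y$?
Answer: $\frac{261922}{9} \approx 29102.0$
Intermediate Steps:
$y = - \frac{1}{18}$ ($y = \frac{1}{-18} = - \frac{1}{18} \approx -0.055556$)
$j{\left(t,G \right)} = - \frac{53}{18} + G$ ($j{\left(t,G \right)} = -3 + \left(G - - \frac{1}{18}\right) = -3 + \left(G + \frac{1}{18}\right) = -3 + \left(\frac{1}{18} + G\right) = - \frac{53}{18} + G$)
$j{\left(\frac{3 + \left(12 - 6\right)}{15 + 35},45 \right)} 692 = \left(- \frac{53}{18} + 45\right) 692 = \frac{757}{18} \cdot 692 = \frac{261922}{9}$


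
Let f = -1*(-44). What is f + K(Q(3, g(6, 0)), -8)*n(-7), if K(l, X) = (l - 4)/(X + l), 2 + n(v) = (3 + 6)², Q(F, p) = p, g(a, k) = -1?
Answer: 791/9 ≈ 87.889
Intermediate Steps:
f = 44
n(v) = 79 (n(v) = -2 + (3 + 6)² = -2 + 9² = -2 + 81 = 79)
K(l, X) = (-4 + l)/(X + l)
f + K(Q(3, g(6, 0)), -8)*n(-7) = 44 + ((-4 - 1)/(-8 - 1))*79 = 44 + (-5/(-9))*79 = 44 - ⅑*(-5)*79 = 44 + (5/9)*79 = 44 + 395/9 = 791/9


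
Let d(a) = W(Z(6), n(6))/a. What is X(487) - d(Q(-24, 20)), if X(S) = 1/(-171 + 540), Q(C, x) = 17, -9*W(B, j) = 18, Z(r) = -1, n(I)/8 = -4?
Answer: 755/6273 ≈ 0.12036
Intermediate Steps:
n(I) = -32 (n(I) = 8*(-4) = -32)
W(B, j) = -2 (W(B, j) = -⅑*18 = -2)
X(S) = 1/369
d(a) = -2/a
X(487) - d(Q(-24, 20)) = 1/369 - (-2)/17 = 1/369 - 1*(-2/17) = 1/369 + 2/17 = 755/6273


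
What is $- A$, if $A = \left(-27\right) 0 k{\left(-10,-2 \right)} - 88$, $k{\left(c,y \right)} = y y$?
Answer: $88$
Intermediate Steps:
$k{\left(c,y \right)} = y^{2}$
$A = -88$ ($A = \left(-27\right) 0 \left(-2\right)^{2} - 88 = 0 \cdot 4 - 88 = 0 - 88 = -88$)
$- A = \left(-1\right) \left(-88\right) = 88$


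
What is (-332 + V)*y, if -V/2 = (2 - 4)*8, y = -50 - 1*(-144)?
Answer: -28200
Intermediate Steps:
y = 94 (y = -50 + 144 = 94)
V = 32 (V = -2*(2 - 4)*8 = -(-4)*8 = -2*(-16) = 32)
(-332 + V)*y = (-332 + 32)*94 = -300*94 = -28200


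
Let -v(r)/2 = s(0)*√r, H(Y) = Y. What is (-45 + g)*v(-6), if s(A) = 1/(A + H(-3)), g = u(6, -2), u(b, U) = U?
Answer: -94*I*√6/3 ≈ -76.751*I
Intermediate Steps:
g = -2
s(A) = 1/(-3 + A) (s(A) = 1/(A - 3) = 1/(-3 + A))
v(r) = 2*√r/3 (v(r) = -2*√r/(-3 + 0) = -2*√r/(-3) = -(-2)*√r/3 = 2*√r/3)
(-45 + g)*v(-6) = (-45 - 2)*(2*√(-6)/3) = -94*I*√6/3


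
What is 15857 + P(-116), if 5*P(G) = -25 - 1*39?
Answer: 79221/5 ≈ 15844.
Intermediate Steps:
P(G) = -64/5 (P(G) = (-25 - 1*39)/5 = (-25 - 39)/5 = (⅕)*(-64) = -64/5)
15857 + P(-116) = 15857 - 64/5 = 79221/5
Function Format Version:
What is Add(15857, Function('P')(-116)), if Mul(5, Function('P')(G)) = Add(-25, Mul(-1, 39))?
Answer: Rational(79221, 5) ≈ 15844.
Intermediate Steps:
Function('P')(G) = Rational(-64, 5) (Function('P')(G) = Mul(Rational(1, 5), Add(-25, Mul(-1, 39))) = Mul(Rational(1, 5), Add(-25, -39)) = Mul(Rational(1, 5), -64) = Rational(-64, 5))
Add(15857, Function('P')(-116)) = Add(15857, Rational(-64, 5)) = Rational(79221, 5)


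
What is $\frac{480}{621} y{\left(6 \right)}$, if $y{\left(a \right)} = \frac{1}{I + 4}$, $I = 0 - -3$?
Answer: $\frac{160}{1449} \approx 0.11042$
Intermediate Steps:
$I = 3$ ($I = 0 + 3 = 3$)
$y{\left(a \right)} = \frac{1}{7}$ ($y{\left(a \right)} = \frac{1}{3 + 4} = \frac{1}{7}$)
$\frac{480}{621} y{\left(6 \right)} = \frac{480}{621} \cdot \frac{1}{7} = 480 \cdot \frac{1}{621} \cdot \frac{1}{7} = \frac{160}{207} \cdot \frac{1}{7} = \frac{160}{1449}$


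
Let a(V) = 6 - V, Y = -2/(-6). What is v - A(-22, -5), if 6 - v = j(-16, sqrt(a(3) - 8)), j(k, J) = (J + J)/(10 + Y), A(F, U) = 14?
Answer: -8 - 6*I*sqrt(5)/31 ≈ -8.0 - 0.43279*I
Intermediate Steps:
Y = 1/3 (Y = -2*(-1/6) = 1/3 ≈ 0.33333)
j(k, J) = 6*J/31 (j(k, J) = (J + J)/(10 + 1/3) = (2*J)/(31/3) = (2*J)*(3/31) = 6*J/31)
v = 6 - 6*I*sqrt(5)/31 (v = 6 - 6*sqrt((6 - 1*3) - 8)/31 = 6 - 6*sqrt((6 - 3) - 8)/31 = 6 - 6*sqrt(3 - 8)/31 = 6 - 6*sqrt(-5)/31 = 6 - 6*I*sqrt(5)/31 ≈ 6.0 - 0.43279*I)
v - A(-22, -5) = (6 - 6*I*sqrt(5)/31) - 1*14 = (6 - 6*I*sqrt(5)/31) - 14 = -8 - 6*I*sqrt(5)/31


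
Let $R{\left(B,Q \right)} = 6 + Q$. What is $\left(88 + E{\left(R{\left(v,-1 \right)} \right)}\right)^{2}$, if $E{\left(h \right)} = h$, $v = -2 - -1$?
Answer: $8649$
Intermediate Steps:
$v = -1$ ($v = -2 + 1 = -1$)
$\left(88 + E{\left(R{\left(v,-1 \right)} \right)}\right)^{2} = \left(88 + \left(6 - 1\right)\right)^{2} = \left(88 + 5\right)^{2} = 93^{2} = 8649$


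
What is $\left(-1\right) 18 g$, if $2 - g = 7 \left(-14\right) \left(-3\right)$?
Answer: $5256$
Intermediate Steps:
$g = -292$ ($g = 2 - 7 \left(-14\right) \left(-3\right) = 2 - \left(-98\right) \left(-3\right) = 2 - 294 = -292$)
$\left(-1\right) 18 g = \left(-1\right) 18 \left(-292\right) = \left(-18\right) \left(-292\right) = 5256$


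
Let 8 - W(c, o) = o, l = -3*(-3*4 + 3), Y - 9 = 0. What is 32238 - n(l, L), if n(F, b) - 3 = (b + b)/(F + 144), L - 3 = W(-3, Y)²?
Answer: 5512177/171 ≈ 32235.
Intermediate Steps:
Y = 9 (Y = 9 + 0 = 9)
l = 27 (l = -3*(-12 + 3) = -3*(-9) = 27)
W(c, o) = 8 - o
L = 4 (L = 3 + (8 - 1*9)² = 3 + (8 - 9)² = 3 + (-1)² = 3 + 1 = 4)
n(F, b) = 3 + 2*b/(144 + F) (n(F, b) = 3 + (b + b)/(F + 144) = 3 + (2*b)/(144 + F) = 3 + 2*b/(144 + F))
32238 - n(l, L) = 32238 - (432 + 2*4 + 3*27)/(144 + 27) = 32238 - (432 + 8 + 81)/171 = 32238 - 521/171 = 5512177/171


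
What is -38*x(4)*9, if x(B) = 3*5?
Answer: -5130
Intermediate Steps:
x(B) = 15
-38*x(4)*9 = -38*15*9 = -570*9 = -5130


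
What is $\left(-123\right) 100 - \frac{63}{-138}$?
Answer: $- \frac{565779}{46} \approx -12300.0$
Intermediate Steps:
$\left(-123\right) 100 - \frac{63}{-138} = -12300 - - \frac{21}{46} = -12300 + \frac{21}{46} = - \frac{565779}{46}$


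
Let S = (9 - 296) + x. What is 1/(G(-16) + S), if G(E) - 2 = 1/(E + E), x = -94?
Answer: -32/12129 ≈ -0.0026383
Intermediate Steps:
G(E) = 2 + 1/(2*E) (G(E) = 2 + 1/(E + E) = 2 + 1/(2*E))
S = -381 (S = (9 - 296) - 94 = -287 - 94 = -381)
1/(G(-16) + S) = 1/((2 + (½)/(-16)) - 381) = 1/((2 + (½)*(-1/16)) - 381) = 1/((2 - 1/32) - 381) = 1/(63/32 - 381) = 1/(-12129/32) = -32/12129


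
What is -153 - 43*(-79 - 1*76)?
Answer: 6512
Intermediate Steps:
-153 - 43*(-79 - 1*76) = -153 - 43*(-79 - 76) = -153 - 43*(-155) = -153 + 6665 = 6512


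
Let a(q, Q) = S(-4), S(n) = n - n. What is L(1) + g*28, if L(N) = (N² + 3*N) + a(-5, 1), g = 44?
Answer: 1236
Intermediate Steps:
S(n) = 0
a(q, Q) = 0
L(N) = N² + 3*N (L(N) = (N² + 3*N) + 0 = N² + 3*N)
L(1) + g*28 = 1*(3 + 1) + 44*28 = 1*4 + 1232 = 4 + 1232 = 1236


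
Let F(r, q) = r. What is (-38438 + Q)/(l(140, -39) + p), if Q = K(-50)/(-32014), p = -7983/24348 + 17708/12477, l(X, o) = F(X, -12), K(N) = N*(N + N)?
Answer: -62305258964673912/228698144659177 ≈ -272.43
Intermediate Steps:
K(N) = 2*N² (K(N) = N*(2*N) = 2*N²)
l(X, o) = X
p = 110516831/101263332 (p = -7983*1/24348 + 17708*(1/12477) = -2661/8116 + 17708/12477 = 110516831/101263332 ≈ 1.0914)
Q = -2500/16007 (Q = (2*(-50)²)/(-32014) = (2*2500)*(-1/32014) = 5000*(-1/32014) = -2500/16007 ≈ -0.15618)
(-38438 + Q)/(l(140, -39) + p) = (-38438 - 2500/16007)/(140 + 110516831/101263332) = -615279566/(16007*14287383311/101263332) = -615279566/16007*101263332/14287383311 = -62305258964673912/228698144659177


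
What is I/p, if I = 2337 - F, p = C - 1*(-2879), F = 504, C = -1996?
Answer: 1833/883 ≈ 2.0759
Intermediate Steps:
p = 883 (p = -1996 - 1*(-2879) = -1996 + 2879 = 883)
I = 1833 (I = 2337 - 1*504 = 2337 - 504 = 1833)
I/p = 1833/883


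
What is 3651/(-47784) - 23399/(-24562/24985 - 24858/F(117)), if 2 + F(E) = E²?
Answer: 724151655627957/86631778772 ≈ 8359.0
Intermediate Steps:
F(E) = -2 + E²
3651/(-47784) - 23399/(-24562/24985 - 24858/F(117)) = 3651/(-47784) - 23399/(-24562/24985 - 24858/(-2 + 117²)) = 3651*(-1/47784) - 23399/(-24562*1/24985 - 24858/(-2 + 13689)) = -1217/15928 - 23399/(-24562/24985 - 24858/13687) = -1217/15928 - 23399/(-957257224/341969695) = -1217/15928 - 23399*(-341969695/957257224) = -1217/15928 + 8001748893305/957257224 = 724151655627957/86631778772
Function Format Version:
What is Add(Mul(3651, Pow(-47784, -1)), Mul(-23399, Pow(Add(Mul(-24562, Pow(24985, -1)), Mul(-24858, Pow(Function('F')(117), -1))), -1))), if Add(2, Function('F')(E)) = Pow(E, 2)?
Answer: Rational(724151655627957, 86631778772) ≈ 8359.0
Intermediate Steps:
Function('F')(E) = Add(-2, Pow(E, 2))
Add(Mul(3651, Pow(-47784, -1)), Mul(-23399, Pow(Add(Mul(-24562, Pow(24985, -1)), Mul(-24858, Pow(Function('F')(117), -1))), -1))) = Add(Mul(3651, Pow(-47784, -1)), Mul(-23399, Pow(Add(Mul(-24562, Pow(24985, -1)), Mul(-24858, Pow(Add(-2, Pow(117, 2)), -1))), -1))) = Add(Mul(3651, Rational(-1, 47784)), Mul(-23399, Pow(Add(Mul(-24562, Rational(1, 24985)), Mul(-24858, Pow(Add(-2, 13689), -1))), -1))) = Add(Rational(-1217, 15928), Mul(-23399, Pow(Add(Rational(-24562, 24985), Mul(-24858, Pow(13687, -1))), -1))) = Add(Rational(-1217, 15928), Mul(-23399, Pow(Add(Rational(-24562, 24985), Mul(-24858, Rational(1, 13687))), -1))) = Add(Rational(-1217, 15928), Mul(-23399, Pow(Add(Rational(-24562, 24985), Rational(-24858, 13687)), -1))) = Add(Rational(-1217, 15928), Mul(-23399, Pow(Rational(-957257224, 341969695), -1))) = Add(Rational(-1217, 15928), Mul(-23399, Rational(-341969695, 957257224))) = Add(Rational(-1217, 15928), Rational(8001748893305, 957257224)) = Rational(724151655627957, 86631778772)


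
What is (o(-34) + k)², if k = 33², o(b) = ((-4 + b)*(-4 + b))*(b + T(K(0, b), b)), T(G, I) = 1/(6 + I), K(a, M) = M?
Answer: 113171688100/49 ≈ 2.3096e+9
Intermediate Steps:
o(b) = (-4 + b)²*(b + 1/(6 + b)) (o(b) = ((-4 + b)*(-4 + b))*(b + 1/(6 + b)) = (-4 + b)²*(b + 1/(6 + b)))
k = 1089
(o(-34) + k)² = ((-4 - 34)²*(1 - 34*(6 - 34))/(6 - 34) + 1089)² = ((-38)²*(1 - 34*(-28))/(-28) + 1089)² = (1444*(-1/28)*(1 + 952) + 1089)² = (1444*(-1/28)*953 + 1089)² = (-344033/7 + 1089)² = (-336410/7)² = 113171688100/49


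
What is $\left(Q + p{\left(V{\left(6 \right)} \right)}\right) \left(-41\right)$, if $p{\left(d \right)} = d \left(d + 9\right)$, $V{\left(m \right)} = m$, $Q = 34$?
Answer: $-5084$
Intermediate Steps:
$p{\left(d \right)} = d \left(9 + d\right)$
$\left(Q + p{\left(V{\left(6 \right)} \right)}\right) \left(-41\right) = \left(34 + 6 \left(9 + 6\right)\right) \left(-41\right) = \left(34 + 6 \cdot 15\right) \left(-41\right) = \left(34 + 90\right) \left(-41\right) = 124 \left(-41\right) = -5084$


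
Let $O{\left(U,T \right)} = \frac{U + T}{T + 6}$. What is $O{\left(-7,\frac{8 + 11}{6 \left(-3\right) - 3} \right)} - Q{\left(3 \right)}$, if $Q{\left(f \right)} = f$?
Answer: $- \frac{487}{107} \approx -4.5514$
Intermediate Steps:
$O{\left(U,T \right)} = \frac{T + U}{6 + T}$
$O{\left(-7,\frac{8 + 11}{6 \left(-3\right) - 3} \right)} - Q{\left(3 \right)} = \frac{\frac{8 + 11}{6 \left(-3\right) - 3} - 7}{6 + \frac{8 + 11}{6 \left(-3\right) - 3}} - 3 = \frac{\frac{19}{-18 - 3} - 7}{6 + \frac{19}{-18 - 3}} - 3 = \frac{\frac{19}{-21} - 7}{6 + \frac{19}{-21}} - 3 = \frac{19 \left(- \frac{1}{21}\right) - 7}{6 + 19 \left(- \frac{1}{21}\right)} - 3 = \frac{- \frac{19}{21} - 7}{6 - \frac{19}{21}} - 3 = \frac{1}{\frac{107}{21}} \left(- \frac{166}{21}\right) - 3 = \frac{21}{107} \left(- \frac{166}{21}\right) - 3 = - \frac{166}{107} - 3 = - \frac{487}{107}$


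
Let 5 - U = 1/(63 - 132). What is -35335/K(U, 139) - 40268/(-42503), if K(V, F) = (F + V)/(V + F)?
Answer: -1501803237/42503 ≈ -35334.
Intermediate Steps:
U = 346/69 (U = 5 - 1/(63 - 132) = 5 - 1/(-69) = 5 - 1*(-1/69) = 5 + 1/69 = 346/69 ≈ 5.0145)
K(V, F) = 1 (K(V, F) = (F + V)/(F + V) = 1)
-35335/K(U, 139) - 40268/(-42503) = -35335/1 - 40268/(-42503) = -35335*1 - 40268*(-1/42503) = -35335 + 40268/42503 = -1501803237/42503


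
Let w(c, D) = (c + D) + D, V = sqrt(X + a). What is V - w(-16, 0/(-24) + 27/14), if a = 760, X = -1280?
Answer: 85/7 + 2*I*sqrt(130) ≈ 12.143 + 22.803*I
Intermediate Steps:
V = 2*I*sqrt(130) (V = sqrt(-1280 + 760) = sqrt(-520) = 2*I*sqrt(130) ≈ 22.803*I)
w(c, D) = c + 2*D (w(c, D) = (D + c) + D = c + 2*D)
V - w(-16, 0/(-24) + 27/14) = 2*I*sqrt(130) - (-16 + 2*(0/(-24) + 27/14)) = 2*I*sqrt(130) - (-16 + 2*(0*(-1/24) + 27*(1/14))) = 2*I*sqrt(130) - (-16 + 2*(0 + 27/14)) = 2*I*sqrt(130) - (-16 + 2*(27/14)) = 2*I*sqrt(130) - (-16 + 27/7) = 2*I*sqrt(130) - 1*(-85/7) = 2*I*sqrt(130) + 85/7 = 85/7 + 2*I*sqrt(130)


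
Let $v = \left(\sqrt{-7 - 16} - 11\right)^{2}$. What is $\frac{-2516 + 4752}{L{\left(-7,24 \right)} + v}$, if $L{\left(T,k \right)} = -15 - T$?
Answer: $\frac{1118 i}{11 \sqrt{23} + 45 i} \approx 10.464 + 12.267 i$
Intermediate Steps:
$v = \left(-11 + i \sqrt{23}\right)^{2}$ ($v = \left(\sqrt{-23} - 11\right)^{2} = \left(i \sqrt{23} - 11\right)^{2} = \left(-11 + i \sqrt{23}\right)^{2} \approx 98.0 - 105.51 i$)
$\frac{-2516 + 4752}{L{\left(-7,24 \right)} + v} = \frac{-2516 + 4752}{\left(-15 - -7\right) + \left(11 - i \sqrt{23}\right)^{2}} = \frac{2236}{\left(-15 + 7\right) + \left(11 - i \sqrt{23}\right)^{2}} = \frac{2236}{-8 + \left(11 - i \sqrt{23}\right)^{2}}$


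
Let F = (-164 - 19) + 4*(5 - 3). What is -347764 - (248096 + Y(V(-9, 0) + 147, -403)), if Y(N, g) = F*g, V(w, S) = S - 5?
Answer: -666385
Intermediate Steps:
V(w, S) = -5 + S
F = -175 (F = -183 + 4*2 = -183 + 8 = -175)
Y(N, g) = -175*g
-347764 - (248096 + Y(V(-9, 0) + 147, -403)) = -347764 - (248096 - 175*(-403)) = -347764 - (248096 + 70525) = -347764 - 1*318621 = -347764 - 318621 = -666385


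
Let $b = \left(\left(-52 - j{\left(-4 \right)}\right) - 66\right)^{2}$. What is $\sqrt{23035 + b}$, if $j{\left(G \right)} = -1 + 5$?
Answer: $\sqrt{37919} \approx 194.73$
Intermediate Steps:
$j{\left(G \right)} = 4$
$b = 14884$ ($b = \left(\left(-52 - 4\right) - 66\right)^{2} = \left(-56 - 66\right)^{2} = \left(-122\right)^{2} = 14884$)
$\sqrt{23035 + b} = \sqrt{23035 + 14884} = \sqrt{37919}$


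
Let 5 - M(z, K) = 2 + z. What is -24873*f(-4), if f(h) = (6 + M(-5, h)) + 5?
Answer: -472587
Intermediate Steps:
M(z, K) = 3 - z (M(z, K) = 5 - (2 + z) = 5 + (-2 - z) = 3 - z)
f(h) = 19 (f(h) = (6 + (3 - 1*(-5))) + 5 = (6 + (3 + 5)) + 5 = (6 + 8) + 5 = 14 + 5 = 19)
-24873*f(-4) = -24873*19 = -472587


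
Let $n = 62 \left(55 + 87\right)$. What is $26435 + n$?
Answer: $35239$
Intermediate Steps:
$n = 8804$ ($n = 62 \cdot 142 = 8804$)
$26435 + n = 26435 + 8804 = 35239$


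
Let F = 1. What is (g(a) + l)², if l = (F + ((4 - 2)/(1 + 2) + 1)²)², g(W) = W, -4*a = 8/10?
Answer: 32478601/164025 ≈ 198.01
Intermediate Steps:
a = -⅕ (a = -2/10 = -¼*⅘ = -⅕ ≈ -0.20000)
l = 1156/81 (l = (1 + ((4 - 2)/(1 + 2) + 1)²)² = (1 + (2/3 + 1)²)² = (1 + (2*(⅓) + 1)²)² = (1 + (⅔ + 1)²)² = (1 + (5/3)²)² = (1 + 25/9)² = (34/9)² = 1156/81 ≈ 14.272)
(g(a) + l)² = (-⅕ + 1156/81)² = (5699/405)² = 32478601/164025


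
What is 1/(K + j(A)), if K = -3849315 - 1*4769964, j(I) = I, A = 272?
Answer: -1/8619007 ≈ -1.1602e-7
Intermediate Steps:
K = -8619279 (K = -3849315 - 4769964 = -8619279)
1/(K + j(A)) = 1/(-8619279 + 272) = 1/(-8619007) = -1/8619007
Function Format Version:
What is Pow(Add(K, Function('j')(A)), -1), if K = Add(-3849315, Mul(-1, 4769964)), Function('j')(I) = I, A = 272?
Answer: Rational(-1, 8619007) ≈ -1.1602e-7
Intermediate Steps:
K = -8619279 (K = Add(-3849315, -4769964) = -8619279)
Pow(Add(K, Function('j')(A)), -1) = Pow(Add(-8619279, 272), -1) = Pow(-8619007, -1) = Rational(-1, 8619007)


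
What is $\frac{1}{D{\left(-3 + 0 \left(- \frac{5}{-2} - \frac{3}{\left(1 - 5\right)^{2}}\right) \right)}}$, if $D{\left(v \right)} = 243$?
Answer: $\frac{1}{243} \approx 0.0041152$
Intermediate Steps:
$\frac{1}{D{\left(-3 + 0 \left(- \frac{5}{-2} - \frac{3}{\left(1 - 5\right)^{2}}\right) \right)}} = \frac{1}{243}$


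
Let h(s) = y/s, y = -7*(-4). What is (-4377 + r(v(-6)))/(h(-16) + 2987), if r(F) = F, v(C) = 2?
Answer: -17500/11941 ≈ -1.4655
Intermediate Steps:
y = 28
h(s) = 28/s
(-4377 + r(v(-6)))/(h(-16) + 2987) = (-4377 + 2)/(28/(-16) + 2987) = -4375/(28*(-1/16) + 2987) = -4375/(-7/4 + 2987) = -4375/11941/4 = -4375*4/11941 = -17500/11941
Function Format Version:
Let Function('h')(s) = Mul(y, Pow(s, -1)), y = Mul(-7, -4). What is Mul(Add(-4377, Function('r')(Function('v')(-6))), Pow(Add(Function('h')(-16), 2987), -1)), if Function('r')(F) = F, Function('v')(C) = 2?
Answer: Rational(-17500, 11941) ≈ -1.4655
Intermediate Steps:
y = 28
Function('h')(s) = Mul(28, Pow(s, -1))
Mul(Add(-4377, Function('r')(Function('v')(-6))), Pow(Add(Function('h')(-16), 2987), -1)) = Mul(Add(-4377, 2), Pow(Add(Mul(28, Pow(-16, -1)), 2987), -1)) = Mul(-4375, Pow(Add(Mul(28, Rational(-1, 16)), 2987), -1)) = Mul(-4375, Pow(Add(Rational(-7, 4), 2987), -1)) = Mul(-4375, Pow(Rational(11941, 4), -1)) = Mul(-4375, Rational(4, 11941)) = Rational(-17500, 11941)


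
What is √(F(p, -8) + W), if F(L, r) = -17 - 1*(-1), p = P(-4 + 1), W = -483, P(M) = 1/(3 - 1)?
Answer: I*√499 ≈ 22.338*I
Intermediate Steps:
P(M) = ½ (P(M) = 1/2 = ½)
p = ½ ≈ 0.50000
F(L, r) = -16 (F(L, r) = -17 + 1 = -16)
√(F(p, -8) + W) = √(-16 - 483) = √(-499) = I*√499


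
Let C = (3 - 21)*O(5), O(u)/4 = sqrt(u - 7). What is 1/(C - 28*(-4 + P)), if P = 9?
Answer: I/(4*(-35*I + 18*sqrt(2))) ≈ -0.0046716 + 0.0033977*I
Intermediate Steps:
O(u) = 4*sqrt(-7 + u) (O(u) = 4*sqrt(u - 7) = 4*sqrt(-7 + u))
C = -72*I*sqrt(2) (C = (3 - 21)*(4*sqrt(-7 + 5)) = -72*sqrt(-2) = -72*I*sqrt(2) ≈ -101.82*I)
1/(C - 28*(-4 + P)) = 1/(-72*I*sqrt(2) - 28*(-4 + 9)) = 1/(-72*I*sqrt(2) - 28*5) = 1/(-72*I*sqrt(2) - 140) = 1/(-140 - 72*I*sqrt(2))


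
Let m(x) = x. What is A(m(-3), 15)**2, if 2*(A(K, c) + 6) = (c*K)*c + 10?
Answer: 458329/4 ≈ 1.1458e+5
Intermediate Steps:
A(K, c) = -1 + K*c**2/2 (A(K, c) = -6 + ((c*K)*c + 10)/2 = -6 + ((K*c)*c + 10)/2 = -6 + (K*c**2 + 10)/2 = -6 + (10 + K*c**2)/2 = -6 + (5 + K*c**2/2) = -1 + K*c**2/2)
A(m(-3), 15)**2 = (-1 + (1/2)*(-3)*15**2)**2 = (-1 + (1/2)*(-3)*225)**2 = (-1 - 675/2)**2 = (-677/2)**2 = 458329/4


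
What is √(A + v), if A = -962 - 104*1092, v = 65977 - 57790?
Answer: I*√106343 ≈ 326.1*I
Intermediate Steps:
v = 8187
A = -114530 (A = -962 - 113568 = -114530)
√(A + v) = √(-114530 + 8187) = √(-106343) = I*√106343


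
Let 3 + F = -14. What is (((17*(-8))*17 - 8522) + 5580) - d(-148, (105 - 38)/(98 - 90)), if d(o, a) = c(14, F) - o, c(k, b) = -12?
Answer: -5390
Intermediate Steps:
F = -17 (F = -3 - 14 = -17)
d(o, a) = -12 - o
(((17*(-8))*17 - 8522) + 5580) - d(-148, (105 - 38)/(98 - 90)) = (((17*(-8))*17 - 8522) + 5580) - (-12 - 1*(-148)) = ((-136*17 - 8522) + 5580) - (-12 + 148) = ((-2312 - 8522) + 5580) - 1*136 = (-10834 + 5580) - 136 = -5254 - 136 = -5390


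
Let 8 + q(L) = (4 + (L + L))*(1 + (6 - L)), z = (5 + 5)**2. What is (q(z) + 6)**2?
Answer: 360012676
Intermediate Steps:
z = 100 (z = 10**2 = 100)
q(L) = -8 + (4 + 2*L)*(7 - L) (q(L) = -8 + (4 + (L + L))*(1 + (6 - L)) = -8 + (4 + 2*L)*(7 - L))
(q(z) + 6)**2 = ((20 - 2*100**2 + 10*100) + 6)**2 = ((20 - 2*10000 + 1000) + 6)**2 = ((20 - 20000 + 1000) + 6)**2 = (-18980 + 6)**2 = (-18974)**2 = 360012676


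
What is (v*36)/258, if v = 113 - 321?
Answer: -1248/43 ≈ -29.023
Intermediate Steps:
v = -208
(v*36)/258 = -208*36/258 = -7488*1/258 = -1248/43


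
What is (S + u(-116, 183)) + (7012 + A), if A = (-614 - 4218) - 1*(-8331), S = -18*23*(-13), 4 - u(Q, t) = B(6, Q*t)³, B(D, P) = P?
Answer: 9565930860249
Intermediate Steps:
u(Q, t) = 4 - Q³*t³ (u(Q, t) = 4 - (Q*t)³ = 4 - Q³*t³)
S = 5382 (S = -414*(-13) = 5382)
A = 3499 (A = -4832 + 8331 = 3499)
(S + u(-116, 183)) + (7012 + A) = (5382 + (4 - 1*(-116)³*183³)) + (7012 + 3499) = (5382 + (4 - 1*(-1560896)*6128487)) + 10511 = (5382 + (4 + 9565930844352)) + 10511 = (5382 + 9565930844356) + 10511 = 9565930849738 + 10511 = 9565930860249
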